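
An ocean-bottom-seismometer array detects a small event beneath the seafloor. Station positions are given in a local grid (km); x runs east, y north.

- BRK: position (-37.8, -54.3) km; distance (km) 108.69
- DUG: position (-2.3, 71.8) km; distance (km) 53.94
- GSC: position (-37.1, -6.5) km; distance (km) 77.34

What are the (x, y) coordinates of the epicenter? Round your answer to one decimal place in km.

Circle about each station: (x + 37.8)² + (y + 54.3)² = 108.69²; (x + 2.3)² + (y − 71.8)² = 53.94²; (x + 37.1)² + (y + 6.5)² = 77.34².
Subtracting the BRK equation from the DUG and GSC equations removes the quadratic terms:
71.0 x + 252.2 y = 9687.19
1.4 x + 95.6 y = 2873.37
Solving the 2×2 system: x ≈ 31.3, y ≈ 29.6 km.
Check against BRK (with the unrounded x, y): √((x + 37.8)²+(y + 54.3)²) = 108.69 ≈ 108.69 km. ✓

x ≈ 31.3 km, y ≈ 29.6 km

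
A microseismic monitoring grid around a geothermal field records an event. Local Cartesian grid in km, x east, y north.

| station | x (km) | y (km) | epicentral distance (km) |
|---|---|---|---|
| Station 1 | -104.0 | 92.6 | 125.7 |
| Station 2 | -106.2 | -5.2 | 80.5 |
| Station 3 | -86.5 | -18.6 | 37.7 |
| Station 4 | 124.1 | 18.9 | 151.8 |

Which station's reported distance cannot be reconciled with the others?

Solve using three stations at a time. Using Station 1, Station 2, Station 4 (subtract circle equations pairwise → linear system) gives (x, y) ≈ (-25.7, -5.7).
Distances from that point to each station vs reported:
  Station 1: calculated 125.7 vs reported 125.7 → residual 0.0 km
  Station 2: calculated 80.5 vs reported 80.5 → residual 0.0 km
  Station 3: calculated 62.2 vs reported 37.7 → residual 24.5 km
  Station 4: calculated 151.8 vs reported 151.8 → residual 0.0 km
Station 1, Station 2, Station 4 are mutually consistent (residuals ≈ 0); Station 3 is off by 24.5 km.

Station 3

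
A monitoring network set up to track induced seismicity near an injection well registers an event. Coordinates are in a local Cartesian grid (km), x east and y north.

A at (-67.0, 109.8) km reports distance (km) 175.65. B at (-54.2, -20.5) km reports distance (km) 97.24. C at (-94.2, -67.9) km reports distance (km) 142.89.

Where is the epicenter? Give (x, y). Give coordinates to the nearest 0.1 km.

x ≈ 42.8 km, y ≈ -27.3 km

Circle about each station: (x + 67.0)² + (y − 109.8)² = 175.65²; (x + 54.2)² + (y + 20.5)² = 97.24²; (x + 94.2)² + (y + 67.9)² = 142.89².
Subtracting pairs of circle equations eliminates x²+y² and gives linear equations (the radical axes):
25.6 x − 260.6 y = 8210.15
-54.4 x − 355.4 y = 7374.38
Solving the 2×2 system: x ≈ 42.8, y ≈ -27.3 km.
Check against A (with the unrounded x, y): √((x + 67.0)²+(y − 109.8)²) = 175.65 ≈ 175.65 km. ✓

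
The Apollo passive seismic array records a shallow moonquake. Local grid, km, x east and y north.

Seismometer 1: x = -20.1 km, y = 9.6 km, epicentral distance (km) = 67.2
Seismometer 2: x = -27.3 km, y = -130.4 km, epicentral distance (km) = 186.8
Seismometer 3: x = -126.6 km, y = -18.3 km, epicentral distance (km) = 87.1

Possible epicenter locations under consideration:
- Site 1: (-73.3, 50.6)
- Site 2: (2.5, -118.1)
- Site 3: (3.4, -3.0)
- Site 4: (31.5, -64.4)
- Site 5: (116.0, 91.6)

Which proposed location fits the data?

Site 1

For each candidate, compare |candidate − station| to the reported distance:
Site 1: residuals Seismometer 1 0.0, Seismometer 2 0.0, Seismometer 3 0.0 → max 0.0 km
Site 2: residuals Seismometer 1 62.5, Seismometer 2 154.6, Seismometer 3 76.1 → max 154.6 km
Site 3: residuals Seismometer 1 40.5, Seismometer 2 55.8, Seismometer 3 43.8 → max 55.8 km
Site 4: residuals Seismometer 1 23.0, Seismometer 2 98.4, Seismometer 3 77.6 → max 98.4 km
Site 5: residuals Seismometer 1 91.7, Seismometer 2 77.4, Seismometer 3 179.2 → max 179.2 km
Only Site 1 has all residuals ≈ 0.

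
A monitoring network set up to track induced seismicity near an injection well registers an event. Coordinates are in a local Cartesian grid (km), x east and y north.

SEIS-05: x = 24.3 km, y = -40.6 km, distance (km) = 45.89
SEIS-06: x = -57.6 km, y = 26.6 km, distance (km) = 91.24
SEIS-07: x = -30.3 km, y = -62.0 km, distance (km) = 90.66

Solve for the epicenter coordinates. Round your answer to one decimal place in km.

x ≈ 31.0 km, y ≈ 4.8 km

Circle about each station: (x − 24.3)² + (y + 40.6)² = 45.89²; (x + 57.6)² + (y − 26.6)² = 91.24²; (x + 30.3)² + (y + 62.0)² = 90.66².
Subtracting the SEIS-05 equation from the SEIS-06 and SEIS-07 equations removes the quadratic terms:
-163.8 x + 134.4 y = -4432.38
-109.2 x − 42.8 y = -3590.10
Solving the 2×2 system: x ≈ 31.0, y ≈ 4.8 km.
Check against SEIS-05 (with the unrounded x, y): √((x − 24.3)²+(y + 40.6)²) = 45.89 ≈ 45.89 km. ✓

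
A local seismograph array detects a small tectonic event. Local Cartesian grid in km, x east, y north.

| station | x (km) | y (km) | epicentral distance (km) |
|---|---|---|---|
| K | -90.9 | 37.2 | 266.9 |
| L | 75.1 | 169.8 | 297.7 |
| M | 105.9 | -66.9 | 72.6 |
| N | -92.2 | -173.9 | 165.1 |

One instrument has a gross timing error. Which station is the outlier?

K

Solve using three stations at a time. Using L, M, N (subtract circle equations pairwise → linear system) gives (x, y) ≈ (66.3, -127.8).
Distances from that point to each station vs reported:
  K: calculated 227.9 vs reported 266.9 → residual 39.0 km
  L: calculated 297.7 vs reported 297.7 → residual 0.0 km
  M: calculated 72.6 vs reported 72.6 → residual 0.0 km
  N: calculated 165.1 vs reported 165.1 → residual 0.0 km
L, M, N are mutually consistent (residuals ≈ 0); K is off by 39.0 km.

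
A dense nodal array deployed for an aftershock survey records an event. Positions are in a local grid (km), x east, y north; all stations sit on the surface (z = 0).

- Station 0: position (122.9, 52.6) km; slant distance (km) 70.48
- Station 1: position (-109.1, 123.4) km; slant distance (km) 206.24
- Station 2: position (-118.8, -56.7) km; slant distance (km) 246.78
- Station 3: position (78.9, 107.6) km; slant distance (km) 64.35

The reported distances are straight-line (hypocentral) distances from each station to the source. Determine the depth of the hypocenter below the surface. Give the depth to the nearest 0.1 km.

Each station gives a sphere (x−x_i)² + (y−y_i)² + z² = d_i² (stations at z=0).
Subtracting the Station 0 sphere from Station 1 and Station 2: z² cancels, leaving linear equations in x and y:
-464.0 x + 141.6 y = -28308.31
-483.4 x − 218.6 y = -56475.78
Solving: x ≈ 83.501, y ≈ 73.702 km (keep extra digits for the depth step; rounded: 83.5, 73.7).
Then from the Station 0 sphere: z² = 70.48² − (x − 122.9)² − (y − 52.6)² with x = 83.501, y = 73.702, so z ≈ 54.496 ≈ 54.5 km.
Check against Station 3 (with the unrounded solution): distance 64.34 ≈ 64.35 km. ✓

z ≈ 54.5 km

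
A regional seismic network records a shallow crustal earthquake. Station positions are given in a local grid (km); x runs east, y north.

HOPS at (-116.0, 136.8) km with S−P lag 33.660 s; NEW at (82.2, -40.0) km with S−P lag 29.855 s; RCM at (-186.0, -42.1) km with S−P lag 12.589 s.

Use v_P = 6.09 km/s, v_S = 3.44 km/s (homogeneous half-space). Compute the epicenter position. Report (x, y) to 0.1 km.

Distance from S−P lag: d = Δt · v_P v_S / (v_P − v_S) = Δt · (6.09·3.44)/(6.09−3.44) ≈ 7.9055·Δt.
So d_HOPS = 266.10, d_NEW = 236.02, d_RCM = 99.52 km.
Circle about each station: (x + 116.0)² + (y − 136.8)² = 266.10²; (x − 82.2)² + (y + 40.0)² = 236.02²; (x + 186.0)² + (y + 42.1)² = 99.52².
Subtracting the HOPS equation from the NEW and RCM equations removes the quadratic terms:
396.4 x − 353.6 y = -8709.63
-140.0 x − 357.8 y = 65103.15
Solving the 2×2 system: x ≈ -136.6, y ≈ -128.5 km.
Check against HOPS (with the unrounded x, y): √((x + 116.0)²+(y − 136.8)²) = 266.10 ≈ 266.10 km. ✓

-136.6 km east, -128.5 km north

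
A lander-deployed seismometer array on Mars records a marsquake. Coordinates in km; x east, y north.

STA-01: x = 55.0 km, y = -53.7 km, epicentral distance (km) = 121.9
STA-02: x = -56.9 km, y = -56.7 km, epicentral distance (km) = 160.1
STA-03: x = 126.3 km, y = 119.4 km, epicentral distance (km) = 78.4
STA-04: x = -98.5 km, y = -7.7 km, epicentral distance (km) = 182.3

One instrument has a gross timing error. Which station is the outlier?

STA-02

Solve using three stations at a time. Using STA-01, STA-03, STA-04 (subtract circle equations pairwise → linear system) gives (x, y) ≈ (67.5, 67.5).
Distances from that point to each station vs reported:
  STA-01: calculated 121.9 vs reported 121.9 → residual 0.0 km
  STA-02: calculated 175.8 vs reported 160.1 → residual 15.7 km
  STA-03: calculated 78.4 vs reported 78.4 → residual 0.0 km
  STA-04: calculated 182.3 vs reported 182.3 → residual 0.0 km
STA-01, STA-03, STA-04 are mutually consistent (residuals ≈ 0); STA-02 is off by 15.7 km.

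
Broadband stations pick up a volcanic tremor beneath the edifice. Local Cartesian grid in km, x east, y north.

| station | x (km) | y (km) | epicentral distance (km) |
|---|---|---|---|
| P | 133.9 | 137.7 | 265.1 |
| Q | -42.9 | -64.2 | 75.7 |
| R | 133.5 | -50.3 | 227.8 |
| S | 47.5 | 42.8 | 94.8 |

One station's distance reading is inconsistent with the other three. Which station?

Solve using three stations at a time. Using P, Q, R (subtract circle equations pairwise → linear system) gives (x, y) ≈ (-89.7, -4.7).
Distances from that point to each station vs reported:
  P: calculated 265.1 vs reported 265.1 → residual 0.0 km
  Q: calculated 75.7 vs reported 75.7 → residual 0.0 km
  R: calculated 227.8 vs reported 227.8 → residual 0.0 km
  S: calculated 145.2 vs reported 94.8 → residual 50.4 km
P, Q, R are mutually consistent (residuals ≈ 0); S is off by 50.4 km.

S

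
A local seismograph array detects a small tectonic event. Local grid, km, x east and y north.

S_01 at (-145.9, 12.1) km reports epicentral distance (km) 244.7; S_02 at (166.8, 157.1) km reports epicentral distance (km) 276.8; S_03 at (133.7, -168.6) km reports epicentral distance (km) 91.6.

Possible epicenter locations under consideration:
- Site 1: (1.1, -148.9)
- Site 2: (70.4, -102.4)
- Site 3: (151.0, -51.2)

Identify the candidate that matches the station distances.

Site 2

For each candidate, compare |candidate − station| to the reported distance:
Site 1: residuals S_01 26.7, S_02 71.2, S_03 42.5 → max 71.2 km
Site 2: residuals S_01 0.0, S_02 0.0, S_03 0.0 → max 0.0 km
Site 3: residuals S_01 58.9, S_02 67.9, S_03 27.1 → max 67.9 km
Only Site 2 has all residuals ≈ 0.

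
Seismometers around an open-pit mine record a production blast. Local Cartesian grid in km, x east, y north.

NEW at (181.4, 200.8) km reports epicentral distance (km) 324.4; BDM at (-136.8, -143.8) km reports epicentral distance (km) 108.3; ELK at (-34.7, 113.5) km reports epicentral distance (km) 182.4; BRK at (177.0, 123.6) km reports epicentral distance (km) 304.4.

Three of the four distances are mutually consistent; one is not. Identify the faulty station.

NEW

Solve using three stations at a time. Using BDM, ELK, BRK (subtract circle equations pairwise → linear system) gives (x, y) ≈ (-60.3, -67.1).
Distances from that point to each station vs reported:
  NEW: calculated 360.8 vs reported 324.4 → residual 36.4 km
  BDM: calculated 108.3 vs reported 108.3 → residual 0.0 km
  ELK: calculated 182.4 vs reported 182.4 → residual 0.0 km
  BRK: calculated 304.4 vs reported 304.4 → residual 0.0 km
BDM, ELK, BRK are mutually consistent (residuals ≈ 0); NEW is off by 36.4 km.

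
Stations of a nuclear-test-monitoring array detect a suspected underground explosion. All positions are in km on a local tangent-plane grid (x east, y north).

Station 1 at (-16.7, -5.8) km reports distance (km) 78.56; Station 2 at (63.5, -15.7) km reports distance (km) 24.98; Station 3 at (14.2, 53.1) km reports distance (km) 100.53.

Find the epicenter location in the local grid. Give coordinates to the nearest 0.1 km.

Circle about each station: (x + 16.7)² + (y + 5.8)² = 78.56²; (x − 63.5)² + (y + 15.7)² = 24.98²; (x − 14.2)² + (y − 53.1)² = 100.53².
Subtracting the Station 1 equation from the Station 2 and Station 3 equations removes the quadratic terms:
160.4 x − 19.8 y = 9513.88
61.8 x + 117.8 y = -1225.89
Solving the 2×2 system: x ≈ 54.5, y ≈ -39.0 km.

54.5 km east, -39.0 km north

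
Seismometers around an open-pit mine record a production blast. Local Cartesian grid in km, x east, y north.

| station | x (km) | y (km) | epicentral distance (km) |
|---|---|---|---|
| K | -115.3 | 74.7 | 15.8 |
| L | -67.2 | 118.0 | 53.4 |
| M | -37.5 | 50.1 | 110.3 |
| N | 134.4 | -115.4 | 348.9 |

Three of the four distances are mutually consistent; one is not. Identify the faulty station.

K

Solve using three stations at a time. Using L, M, N (subtract circle equations pairwise → linear system) gives (x, y) ≈ (-120.6, 122.8).
Distances from that point to each station vs reported:
  K: calculated 48.4 vs reported 15.8 → residual 32.6 km
  L: calculated 53.6 vs reported 53.4 → residual 0.2 km
  M: calculated 110.4 vs reported 110.3 → residual 0.1 km
  N: calculated 348.9 vs reported 348.9 → residual 0.0 km
L, M, N are mutually consistent (residuals ≈ 0); K is off by 32.6 km.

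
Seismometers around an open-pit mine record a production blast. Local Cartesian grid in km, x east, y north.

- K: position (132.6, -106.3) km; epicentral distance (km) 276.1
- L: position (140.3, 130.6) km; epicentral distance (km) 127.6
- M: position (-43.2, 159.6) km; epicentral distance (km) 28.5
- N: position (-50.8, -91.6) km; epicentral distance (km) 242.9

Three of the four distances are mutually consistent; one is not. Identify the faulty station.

M

Solve using three stations at a time. Using K, L, N (subtract circle equations pairwise → linear system) gives (x, y) ≈ (13.3, 142.7).
Distances from that point to each station vs reported:
  K: calculated 276.1 vs reported 276.1 → residual 0.0 km
  L: calculated 127.6 vs reported 127.6 → residual 0.0 km
  M: calculated 59.0 vs reported 28.5 → residual 30.5 km
  N: calculated 242.9 vs reported 242.9 → residual 0.0 km
K, L, N are mutually consistent (residuals ≈ 0); M is off by 30.5 km.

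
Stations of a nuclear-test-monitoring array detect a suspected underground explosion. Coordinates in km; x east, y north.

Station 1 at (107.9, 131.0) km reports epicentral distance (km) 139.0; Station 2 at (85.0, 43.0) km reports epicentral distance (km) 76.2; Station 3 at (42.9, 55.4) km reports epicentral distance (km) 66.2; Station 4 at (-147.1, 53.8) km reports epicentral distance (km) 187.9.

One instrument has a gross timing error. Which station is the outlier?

Solve using three stations at a time. Using Station 2, Station 3, Station 4 (subtract circle equations pairwise → linear system) gives (x, y) ≈ (29.8, -9.3).
Distances from that point to each station vs reported:
  Station 1: calculated 160.5 vs reported 139.0 → residual 21.5 km
  Station 2: calculated 76.0 vs reported 76.2 → residual 0.2 km
  Station 3: calculated 66.0 vs reported 66.2 → residual 0.2 km
  Station 4: calculated 187.8 vs reported 187.9 → residual 0.1 km
Station 2, Station 3, Station 4 are mutually consistent (residuals ≈ 0); Station 1 is off by 21.5 km.

Station 1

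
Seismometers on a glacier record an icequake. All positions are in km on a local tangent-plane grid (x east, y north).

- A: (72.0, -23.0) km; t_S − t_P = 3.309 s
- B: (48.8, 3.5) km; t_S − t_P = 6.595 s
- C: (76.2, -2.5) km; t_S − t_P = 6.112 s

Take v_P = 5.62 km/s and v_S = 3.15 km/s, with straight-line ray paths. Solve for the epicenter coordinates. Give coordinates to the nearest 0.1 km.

Distance from S−P lag: d = Δt · v_P v_S / (v_P − v_S) = Δt · (5.62·3.15)/(5.62−3.15) ≈ 7.1672·Δt.
So d_A = 23.72, d_B = 47.27, d_C = 43.81 km.
Circle about each station: (x − 72.0)² + (y + 23.0)² = 23.72²; (x − 48.8)² + (y − 3.5)² = 47.27²; (x − 76.2)² + (y + 2.5)² = 43.81².
Subtracting the A equation from the B and C equations removes the quadratic terms:
-46.4 x + 53.0 y = -4991.12
8.4 x + 41.0 y = -1256.99
Solving the 2×2 system: x ≈ 58.8, y ≈ -42.7 km.

(58.8, -42.7)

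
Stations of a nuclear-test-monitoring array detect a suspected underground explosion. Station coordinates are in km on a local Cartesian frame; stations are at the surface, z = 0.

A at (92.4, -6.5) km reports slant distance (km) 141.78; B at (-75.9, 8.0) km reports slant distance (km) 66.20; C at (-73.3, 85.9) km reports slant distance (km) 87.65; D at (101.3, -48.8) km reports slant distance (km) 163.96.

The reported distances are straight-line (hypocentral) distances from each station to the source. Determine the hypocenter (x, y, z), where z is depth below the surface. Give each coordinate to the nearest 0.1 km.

x ≈ -36.4 km, y ≈ 24.5 km, depth ≈ 50.5 km

Each station gives a sphere (x−x_i)² + (y−y_i)² + z² = d_i² (stations at z=0).
Subtracting the A sphere from B and C: z² cancels, leaving linear equations in x and y:
-336.6 x + 29.0 y = 12963.93
-331.4 x + 184.8 y = 16590.74
Solving: x ≈ -36.404, y ≈ 24.494 km (keep extra digits for the depth step; rounded: -36.4, 24.5).
Then from the A sphere: z² = 141.78² − (x − 92.4)² − (y + 6.5)² with x = -36.404, y = 24.494, so z ≈ 50.502 ≈ 50.5 km.
Check against D (with the unrounded solution): distance 163.97 ≈ 163.96 km. ✓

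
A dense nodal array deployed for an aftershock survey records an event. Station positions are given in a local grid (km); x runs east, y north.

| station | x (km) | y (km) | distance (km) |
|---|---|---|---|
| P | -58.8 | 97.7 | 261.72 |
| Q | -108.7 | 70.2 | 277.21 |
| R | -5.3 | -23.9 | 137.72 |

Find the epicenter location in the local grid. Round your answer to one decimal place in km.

Circle about each station: (x + 58.8)² + (y − 97.7)² = 261.72²; (x + 108.7)² + (y − 70.2)² = 277.21²; (x + 5.3)² + (y + 23.9)² = 137.72².
Subtracting pairs of circle equations eliminates x²+y² and gives linear equations (the radical axes):
-99.8 x − 55.0 y = -4607.03
107.0 x − 243.2 y = 37127.13
Solving the 2×2 system: x ≈ 104.9, y ≈ -106.5 km.

104.9 km east, -106.5 km north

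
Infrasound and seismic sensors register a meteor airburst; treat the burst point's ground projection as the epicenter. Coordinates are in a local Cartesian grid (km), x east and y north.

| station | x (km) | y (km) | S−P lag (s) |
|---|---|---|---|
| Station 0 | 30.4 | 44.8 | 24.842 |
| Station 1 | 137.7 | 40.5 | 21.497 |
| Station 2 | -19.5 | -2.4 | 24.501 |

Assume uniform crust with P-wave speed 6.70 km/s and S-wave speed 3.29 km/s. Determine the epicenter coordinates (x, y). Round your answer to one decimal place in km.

108.7 km east, -95.4 km north

Distance from S−P lag: d = Δt · v_P v_S / (v_P − v_S) = Δt · (6.70·3.29)/(6.70−3.29) ≈ 6.4642·Δt.
So d_Station 0 = 160.58, d_Station 1 = 138.96, d_Station 2 = 158.38 km.
Circle about each station: (x − 30.4)² + (y − 44.8)² = 160.58²; (x − 137.7)² + (y − 40.5)² = 138.96²; (x + 19.5)² + (y + 2.4)² = 158.38².
Subtracting the Station 0 equation from the Station 1 and Station 2 equations removes the quadratic terms:
214.6 x − 8.6 y = 24146.39
-99.8 x − 94.4 y = -1843.48
Solving the 2×2 system: x ≈ 108.7, y ≈ -95.4 km.
Check against Station 0 (with the unrounded x, y): √((x − 30.4)²+(y − 44.8)²) = 160.57 ≈ 160.58 km. ✓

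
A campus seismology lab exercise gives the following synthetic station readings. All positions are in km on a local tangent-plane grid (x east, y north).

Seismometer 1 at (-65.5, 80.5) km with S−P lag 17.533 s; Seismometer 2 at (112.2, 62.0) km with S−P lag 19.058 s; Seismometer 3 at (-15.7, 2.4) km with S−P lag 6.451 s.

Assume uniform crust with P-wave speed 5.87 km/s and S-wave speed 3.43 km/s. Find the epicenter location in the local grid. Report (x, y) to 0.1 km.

Distance from S−P lag: d = Δt · v_P v_S / (v_P − v_S) = Δt · (5.87·3.43)/(5.87−3.43) ≈ 8.2517·Δt.
So d_Seismometer 1 = 144.68, d_Seismometer 2 = 157.26, d_Seismometer 3 = 53.23 km.
Circle about each station: (x + 65.5)² + (y − 80.5)² = 144.68²; (x − 112.2)² + (y − 62.0)² = 157.26²; (x + 15.7)² + (y − 2.4)² = 53.23².
Subtracting pairs of circle equations eliminates x²+y² and gives linear equations (the radical axes):
355.4 x − 37.0 y = 1863.93
99.6 x − 156.2 y = 7580.62
Solving the 2×2 system: x ≈ 0.2, y ≈ -48.4 km.
Check against Seismometer 1 (with the unrounded x, y): √((x + 65.5)²+(y − 80.5)²) = 144.68 ≈ 144.68 km. ✓

(0.2, -48.4)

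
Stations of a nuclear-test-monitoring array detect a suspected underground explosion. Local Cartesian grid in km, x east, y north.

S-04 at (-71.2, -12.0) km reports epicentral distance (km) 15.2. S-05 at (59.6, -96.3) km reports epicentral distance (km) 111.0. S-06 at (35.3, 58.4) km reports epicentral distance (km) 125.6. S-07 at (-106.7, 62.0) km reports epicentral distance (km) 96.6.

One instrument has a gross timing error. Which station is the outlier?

S-05

Solve using three stations at a time. Using S-04, S-06, S-07 (subtract circle equations pairwise → linear system) gives (x, y) ≈ (-60.5, -22.8).
Distances from that point to each station vs reported:
  S-04: calculated 15.2 vs reported 15.2 → residual 0.0 km
  S-05: calculated 140.8 vs reported 111.0 → residual 29.8 km
  S-06: calculated 125.6 vs reported 125.6 → residual 0.0 km
  S-07: calculated 96.6 vs reported 96.6 → residual 0.0 km
S-04, S-06, S-07 are mutually consistent (residuals ≈ 0); S-05 is off by 29.8 km.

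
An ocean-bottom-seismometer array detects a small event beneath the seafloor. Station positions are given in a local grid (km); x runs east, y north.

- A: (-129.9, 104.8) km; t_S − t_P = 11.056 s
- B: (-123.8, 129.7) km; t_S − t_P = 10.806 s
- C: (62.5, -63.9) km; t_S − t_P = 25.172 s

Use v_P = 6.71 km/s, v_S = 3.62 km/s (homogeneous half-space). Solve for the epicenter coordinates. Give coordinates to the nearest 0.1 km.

x ≈ -43.0 km, y ≈ 103.5 km

Distance from S−P lag: d = Δt · v_P v_S / (v_P − v_S) = Δt · (6.71·3.62)/(6.71−3.62) ≈ 7.8609·Δt.
So d_A = 86.91, d_B = 84.94, d_C = 197.87 km.
Circle about each station: (x + 129.9)² + (y − 104.8)² = 86.91²; (x + 123.8)² + (y − 129.7)² = 84.94²; (x − 62.5)² + (y + 63.9)² = 197.87².
Subtracting pairs of circle equations eliminates x²+y² and gives linear equations (the radical axes):
12.2 x + 49.8 y = 4630.02
384.8 x − 337.4 y = -51466.78
Solving the 2×2 system: x ≈ -43.0, y ≈ 103.5 km.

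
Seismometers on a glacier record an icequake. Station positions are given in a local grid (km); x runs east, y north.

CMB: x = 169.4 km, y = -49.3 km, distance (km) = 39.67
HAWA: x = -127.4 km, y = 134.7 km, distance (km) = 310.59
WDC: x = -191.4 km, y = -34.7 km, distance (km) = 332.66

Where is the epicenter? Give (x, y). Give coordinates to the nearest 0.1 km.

Circle about each station: (x − 169.4)² + (y + 49.3)² = 39.67²; (x + 127.4)² + (y − 134.7)² = 310.59²; (x + 191.4)² + (y + 34.7)² = 332.66².
Subtracting pairs of circle equations eliminates x²+y² and gives linear equations (the radical axes):
-593.6 x + 368.0 y = -91644.44
-721.6 x + 29.2 y = -102377.77
Solving the 2×2 system: x ≈ 141.0, y ≈ -21.6 km.

(141.0, -21.6)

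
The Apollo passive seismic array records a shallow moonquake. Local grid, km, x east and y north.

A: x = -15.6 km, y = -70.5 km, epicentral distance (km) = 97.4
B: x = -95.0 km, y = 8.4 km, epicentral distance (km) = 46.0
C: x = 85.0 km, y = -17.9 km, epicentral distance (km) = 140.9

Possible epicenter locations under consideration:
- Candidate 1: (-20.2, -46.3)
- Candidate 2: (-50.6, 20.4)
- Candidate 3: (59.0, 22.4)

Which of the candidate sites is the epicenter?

For each candidate, compare |candidate − station| to the reported distance:
Candidate 1: residuals A 72.8, B 46.7, C 31.9 → max 72.8 km
Candidate 2: residuals A 0.0, B 0.0, C 0.0 → max 0.0 km
Candidate 3: residuals A 21.7, B 108.6, C 92.9 → max 108.6 km
Only Candidate 2 has all residuals ≈ 0.

Candidate 2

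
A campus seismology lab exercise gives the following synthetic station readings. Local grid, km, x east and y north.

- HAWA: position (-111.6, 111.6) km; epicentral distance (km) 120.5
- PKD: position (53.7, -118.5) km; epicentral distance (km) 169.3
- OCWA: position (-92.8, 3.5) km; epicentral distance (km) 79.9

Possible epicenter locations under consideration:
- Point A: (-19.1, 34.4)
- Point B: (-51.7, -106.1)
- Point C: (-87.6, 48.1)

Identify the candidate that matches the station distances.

For each candidate, compare |candidate − station| to the reported distance:
Point A: residuals HAWA 0.0, PKD 0.0, OCWA 0.0 → max 0.0 km
Point B: residuals HAWA 105.3, PKD 63.2, OCWA 37.2 → max 105.3 km
Point C: residuals HAWA 52.6, PKD 49.2, OCWA 35.0 → max 52.6 km
Only Point A has all residuals ≈ 0.

Point A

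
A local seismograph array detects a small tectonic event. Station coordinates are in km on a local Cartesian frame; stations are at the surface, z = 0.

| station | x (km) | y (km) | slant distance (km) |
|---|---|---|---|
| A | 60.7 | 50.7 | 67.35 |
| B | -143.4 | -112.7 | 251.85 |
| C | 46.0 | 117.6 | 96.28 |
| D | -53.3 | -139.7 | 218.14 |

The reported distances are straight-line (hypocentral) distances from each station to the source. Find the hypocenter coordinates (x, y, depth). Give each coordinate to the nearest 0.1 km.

Each station gives a sphere (x−x_i)² + (y−y_i)² + z² = d_i² (stations at z=0).
Subtracting the A sphere from B and C: z² cancels, leaving linear equations in x and y:
-408.2 x − 326.8 y = -31882.53
-29.4 x + 133.8 y = 4956.96
Solving: x ≈ 41.198, y ≈ 46.100 km (keep extra digits for the depth step; rounded: 41.2, 46.1).
Then from the A sphere: z² = 67.35² − (x − 60.7)² − (y − 50.7)² with x = 41.198, y = 46.100, so z ≈ 64.300 ≈ 64.3 km.

x ≈ 41.2 km, y ≈ 46.1 km, depth ≈ 64.3 km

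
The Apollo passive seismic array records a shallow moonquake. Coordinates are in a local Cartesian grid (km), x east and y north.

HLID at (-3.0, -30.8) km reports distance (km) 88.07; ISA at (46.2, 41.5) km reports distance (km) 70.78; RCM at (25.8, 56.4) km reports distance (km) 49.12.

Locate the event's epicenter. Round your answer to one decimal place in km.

Circle about each station: (x + 3.0)² + (y + 30.8)² = 88.07²; (x − 46.2)² + (y − 41.5)² = 70.78²; (x − 25.8)² + (y − 56.4)² = 49.12².
Subtracting pairs of circle equations eliminates x²+y² and gives linear equations (the radical axes):
98.4 x + 144.6 y = 5645.57
57.6 x + 174.4 y = 8232.51
Solving the 2×2 system: x ≈ -23.3, y ≈ 54.9 km.

x ≈ -23.3 km, y ≈ 54.9 km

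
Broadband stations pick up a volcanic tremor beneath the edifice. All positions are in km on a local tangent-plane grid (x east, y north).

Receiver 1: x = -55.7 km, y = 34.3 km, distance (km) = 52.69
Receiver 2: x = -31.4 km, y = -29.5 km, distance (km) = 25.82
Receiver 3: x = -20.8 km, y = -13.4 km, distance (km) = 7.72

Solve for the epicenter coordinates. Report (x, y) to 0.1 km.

x ≈ -21.4 km, y ≈ -5.7 km

Circle about each station: (x + 55.7)² + (y − 34.3)² = 52.69²; (x + 31.4)² + (y + 29.5)² = 25.82²; (x + 20.8)² + (y + 13.4)² = 7.72².
Subtracting the Receiver 1 equation from the Receiver 2 and Receiver 3 equations removes the quadratic terms:
48.6 x − 127.6 y = -313.21
69.8 x − 95.4 y = -950.14
Solving the 2×2 system: x ≈ -21.4, y ≈ -5.7 km.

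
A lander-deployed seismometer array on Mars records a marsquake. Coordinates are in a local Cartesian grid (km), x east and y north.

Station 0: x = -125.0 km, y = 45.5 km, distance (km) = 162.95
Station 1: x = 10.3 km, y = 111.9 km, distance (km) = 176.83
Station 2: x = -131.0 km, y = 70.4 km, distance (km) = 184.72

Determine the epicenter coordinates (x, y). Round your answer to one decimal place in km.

-4.6 km east, -64.3 km north

Circle about each station: (x + 125.0)² + (y − 45.5)² = 162.95²; (x − 10.3)² + (y − 111.9)² = 176.83²; (x + 131.0)² + (y − 70.4)² = 184.72².
Subtracting the Station 0 equation from the Station 1 and Station 2 equations removes the quadratic terms:
270.6 x + 132.8 y = -9783.70
-12.0 x + 49.8 y = -3146.87
Solving the 2×2 system: x ≈ -4.6, y ≈ -64.3 km.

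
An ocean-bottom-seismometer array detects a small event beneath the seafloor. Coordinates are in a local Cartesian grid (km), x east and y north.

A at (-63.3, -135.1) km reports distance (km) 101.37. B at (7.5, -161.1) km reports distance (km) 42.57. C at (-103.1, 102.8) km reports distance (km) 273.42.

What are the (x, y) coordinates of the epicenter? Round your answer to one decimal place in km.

Circle about each station: (x + 63.3)² + (y + 135.1)² = 101.37²; (x − 7.5)² + (y + 161.1)² = 42.57²; (x + 103.1)² + (y − 102.8)² = 273.42².
Subtracting pairs of circle equations eliminates x²+y² and gives linear equations (the radical axes):
141.6 x − 52.0 y = 12214.23
-79.6 x + 475.8 y = -65544.07
Solving the 2×2 system: x ≈ 38.0, y ≈ -131.4 km.
Check against A (with the unrounded x, y): √((x + 63.3)²+(y + 135.1)²) = 101.37 ≈ 101.37 km. ✓

38.0 km east, -131.4 km north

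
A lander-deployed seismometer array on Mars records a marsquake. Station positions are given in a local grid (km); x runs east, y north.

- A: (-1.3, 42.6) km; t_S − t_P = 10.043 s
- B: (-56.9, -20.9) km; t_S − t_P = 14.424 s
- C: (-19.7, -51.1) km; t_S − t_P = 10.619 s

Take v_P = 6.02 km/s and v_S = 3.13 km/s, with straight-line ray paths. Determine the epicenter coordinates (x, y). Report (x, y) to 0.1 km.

x ≈ 36.6 km, y ≈ -10.8 km

Distance from S−P lag: d = Δt · v_P v_S / (v_P − v_S) = Δt · (6.02·3.13)/(6.02−3.13) ≈ 6.5199·Δt.
So d_A = 65.48, d_B = 94.04, d_C = 69.24 km.
Circle about each station: (x + 1.3)² + (y − 42.6)² = 65.48²; (x + 56.9)² + (y + 20.9)² = 94.04²; (x + 19.7)² + (y + 51.1)² = 69.24².
Subtracting the A equation from the B and C equations removes the quadratic terms:
-111.2 x − 127.0 y = -2697.92
-36.8 x − 187.4 y = 676.30
Solving the 2×2 system: x ≈ 36.6, y ≈ -10.8 km.
Check against A (with the unrounded x, y): √((x + 1.3)²+(y − 42.6)²) = 65.47 ≈ 65.48 km. ✓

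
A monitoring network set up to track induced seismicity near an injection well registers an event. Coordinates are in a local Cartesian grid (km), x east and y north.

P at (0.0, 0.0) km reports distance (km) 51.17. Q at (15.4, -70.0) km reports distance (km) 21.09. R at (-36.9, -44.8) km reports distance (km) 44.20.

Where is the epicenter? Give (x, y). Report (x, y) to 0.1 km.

Circle about each station: x² + y² = 51.17²; (x − 15.4)² + (y + 70.0)² = 21.09²; (x + 36.9)² + (y + 44.8)² = 44.20².
Subtracting the P equation from the Q and R equations removes the quadratic terms:
30.8 x − 140.0 y = 7310.74
-73.8 x − 89.6 y = 4033.38
Solving the 2×2 system: x ≈ 6.9, y ≈ -50.7 km.

(6.9, -50.7)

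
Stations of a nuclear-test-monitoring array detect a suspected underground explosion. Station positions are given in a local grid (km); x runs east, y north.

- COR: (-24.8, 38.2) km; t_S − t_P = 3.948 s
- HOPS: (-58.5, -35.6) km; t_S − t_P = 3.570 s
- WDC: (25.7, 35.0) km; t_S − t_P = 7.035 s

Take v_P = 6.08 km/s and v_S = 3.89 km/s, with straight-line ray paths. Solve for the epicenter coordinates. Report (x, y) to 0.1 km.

x ≈ -41.1 km, y ≈ -1.2 km

Distance from S−P lag: d = Δt · v_P v_S / (v_P − v_S) = Δt · (6.08·3.89)/(6.08−3.89) ≈ 10.7996·Δt.
So d_COR = 42.64, d_HOPS = 38.55, d_WDC = 75.98 km.
Circle about each station: (x + 24.8)² + (y − 38.2)² = 42.64²; (x + 58.5)² + (y + 35.6)² = 38.55²; (x − 25.7)² + (y − 35.0)² = 75.98².
Subtracting the COR equation from the HOPS and WDC equations removes the quadratic terms:
-67.4 x − 147.6 y = 2947.40
101.0 x − 6.4 y = -4143.58
Solving the 2×2 system: x ≈ -41.1, y ≈ -1.2 km.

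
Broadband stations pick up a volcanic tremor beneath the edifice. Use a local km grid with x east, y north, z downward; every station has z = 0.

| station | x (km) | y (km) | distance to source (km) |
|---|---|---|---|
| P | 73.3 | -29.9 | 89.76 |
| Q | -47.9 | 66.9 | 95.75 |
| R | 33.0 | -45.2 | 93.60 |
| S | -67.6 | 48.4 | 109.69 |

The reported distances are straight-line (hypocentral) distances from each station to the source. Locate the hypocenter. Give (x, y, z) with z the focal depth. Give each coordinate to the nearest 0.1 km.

(33.1, 38.3, 42.3)

Each station gives a sphere (x−x_i)² + (y−y_i)² + z² = d_i² (stations at z=0).
Subtracting the P sphere from Q and R: z² cancels, leaving linear equations in x and y:
-242.4 x + 193.6 y = -608.08
-80.6 x − 30.6 y = -3838.96
Solving: x ≈ 33.092, y ≈ 38.292 km (keep extra digits for the depth step; rounded: 33.1, 38.3).
Then from the P sphere: z² = 89.76² − (x − 73.3)² − (y + 29.9)² with x = 33.092, y = 38.292, so z ≈ 42.309 ≈ 42.3 km.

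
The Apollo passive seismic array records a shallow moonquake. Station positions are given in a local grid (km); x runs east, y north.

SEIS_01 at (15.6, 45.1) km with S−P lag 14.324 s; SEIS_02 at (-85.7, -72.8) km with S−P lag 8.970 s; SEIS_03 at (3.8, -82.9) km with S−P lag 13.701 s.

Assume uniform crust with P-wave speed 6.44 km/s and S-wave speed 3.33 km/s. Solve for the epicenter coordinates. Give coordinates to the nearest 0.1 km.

x ≈ -62.4 km, y ≈ -15.5 km

Distance from S−P lag: d = Δt · v_P v_S / (v_P − v_S) = Δt · (6.44·3.33)/(6.44−3.33) ≈ 6.8956·Δt.
So d_SEIS_01 = 98.77, d_SEIS_02 = 61.85, d_SEIS_03 = 94.48 km.
Circle about each station: (x − 15.6)² + (y − 45.1)² = 98.77²; (x + 85.7)² + (y + 72.8)² = 61.85²; (x − 3.8)² + (y + 82.9)² = 94.48².
Subtracting pairs of circle equations eliminates x²+y² and gives linear equations (the radical axes):
-202.6 x − 235.8 y = 16297.05
-23.6 x − 256.0 y = 5438.52
Solving the 2×2 system: x ≈ -62.4, y ≈ -15.5 km.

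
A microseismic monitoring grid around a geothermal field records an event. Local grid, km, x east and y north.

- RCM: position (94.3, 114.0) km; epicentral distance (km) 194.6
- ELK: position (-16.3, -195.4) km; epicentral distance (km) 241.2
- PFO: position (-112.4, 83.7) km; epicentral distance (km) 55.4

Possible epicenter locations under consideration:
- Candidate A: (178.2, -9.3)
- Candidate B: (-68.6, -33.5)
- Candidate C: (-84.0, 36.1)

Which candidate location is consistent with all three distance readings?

For each candidate, compare |candidate − station| to the reported distance:
Candidate A: residuals RCM 45.5, ELK 28.0, PFO 249.7 → max 249.7 km
Candidate B: residuals RCM 25.2, ELK 71.1, PFO 69.7 → max 71.1 km
Candidate C: residuals RCM 0.0, ELK 0.0, PFO 0.0 → max 0.0 km
Only Candidate C has all residuals ≈ 0.

Candidate C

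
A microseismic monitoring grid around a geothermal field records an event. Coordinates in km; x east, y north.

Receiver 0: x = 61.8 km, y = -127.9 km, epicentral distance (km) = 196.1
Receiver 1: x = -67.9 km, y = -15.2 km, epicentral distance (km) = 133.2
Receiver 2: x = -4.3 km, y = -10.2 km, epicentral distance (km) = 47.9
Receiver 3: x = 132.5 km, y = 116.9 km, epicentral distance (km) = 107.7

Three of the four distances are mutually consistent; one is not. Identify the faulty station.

Receiver 2

Solve using three stations at a time. Using Receiver 0, Receiver 1, Receiver 3 (subtract circle equations pairwise → linear system) gives (x, y) ≈ (37.2, 66.7).
Distances from that point to each station vs reported:
  Receiver 0: calculated 196.1 vs reported 196.1 → residual 0.0 km
  Receiver 1: calculated 133.2 vs reported 133.2 → residual 0.0 km
  Receiver 2: calculated 87.4 vs reported 47.9 → residual 39.5 km
  Receiver 3: calculated 107.7 vs reported 107.7 → residual 0.0 km
Receiver 0, Receiver 1, Receiver 3 are mutually consistent (residuals ≈ 0); Receiver 2 is off by 39.5 km.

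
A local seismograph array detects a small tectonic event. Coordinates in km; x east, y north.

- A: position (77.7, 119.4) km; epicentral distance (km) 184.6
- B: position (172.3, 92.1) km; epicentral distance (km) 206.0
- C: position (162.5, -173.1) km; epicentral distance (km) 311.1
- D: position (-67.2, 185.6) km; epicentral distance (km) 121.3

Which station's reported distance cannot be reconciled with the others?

A

Solve using three stations at a time. Using B, C, D (subtract circle equations pairwise → linear system) gives (x, y) ≈ (-32.5, 69.3).
Distances from that point to each station vs reported:
  A: calculated 121.0 vs reported 184.6 → residual 63.6 km
  B: calculated 206.0 vs reported 206.0 → residual 0.0 km
  C: calculated 311.1 vs reported 311.1 → residual 0.0 km
  D: calculated 121.3 vs reported 121.3 → residual 0.0 km
B, C, D are mutually consistent (residuals ≈ 0); A is off by 63.6 km.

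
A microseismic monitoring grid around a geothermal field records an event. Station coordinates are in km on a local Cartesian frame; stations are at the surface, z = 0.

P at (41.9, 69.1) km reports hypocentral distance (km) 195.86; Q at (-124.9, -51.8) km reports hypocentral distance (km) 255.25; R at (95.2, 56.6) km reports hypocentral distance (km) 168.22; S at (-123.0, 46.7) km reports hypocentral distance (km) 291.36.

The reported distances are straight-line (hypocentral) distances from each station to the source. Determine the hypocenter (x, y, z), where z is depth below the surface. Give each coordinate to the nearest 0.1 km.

Each station gives a sphere (x−x_i)² + (y−y_i)² + z² = d_i² (stations at z=0).
Subtracting the P sphere from Q and R: z² cancels, leaving linear equations in x and y:
-333.6 x − 241.8 y = -15038.59
106.6 x − 25.0 y = 15799.35
Solving: x ≈ 123.000, y ≈ -107.503 km (keep extra digits for the depth step; rounded: 123.0, -107.5).
Then from the P sphere: z² = 195.86² − (x − 41.9)² − (y − 69.1)² with x = 123.000, y = -107.503, so z ≈ 24.399 ≈ 24.4 km.
Check against S (with the unrounded solution): distance 291.36 ≈ 291.36 km. ✓

x ≈ 123.0 km, y ≈ -107.5 km, depth ≈ 24.4 km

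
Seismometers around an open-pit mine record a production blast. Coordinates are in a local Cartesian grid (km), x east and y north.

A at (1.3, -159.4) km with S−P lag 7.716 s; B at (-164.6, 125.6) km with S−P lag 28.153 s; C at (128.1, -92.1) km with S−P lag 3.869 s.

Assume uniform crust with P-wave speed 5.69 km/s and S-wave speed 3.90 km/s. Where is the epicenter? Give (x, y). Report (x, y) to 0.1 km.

Distance from S−P lag: d = Δt · v_P v_S / (v_P − v_S) = Δt · (5.69·3.90)/(5.69−3.90) ≈ 12.3972·Δt.
So d_A = 95.66, d_B = 349.02, d_C = 47.96 km.
Circle about each station: (x − 1.3)² + (y + 159.4)² = 95.66²; (x + 164.6)² + (y − 125.6)² = 349.02²; (x − 128.1)² + (y + 92.1)² = 47.96².
Subtracting the A equation from the B and C equations removes the quadratic terms:
-331.8 x + 570.0 y = -95205.65
253.6 x + 134.6 y = 6332.64
Solving the 2×2 system: x ≈ 86.8, y ≈ -116.5 km.

(86.8, -116.5)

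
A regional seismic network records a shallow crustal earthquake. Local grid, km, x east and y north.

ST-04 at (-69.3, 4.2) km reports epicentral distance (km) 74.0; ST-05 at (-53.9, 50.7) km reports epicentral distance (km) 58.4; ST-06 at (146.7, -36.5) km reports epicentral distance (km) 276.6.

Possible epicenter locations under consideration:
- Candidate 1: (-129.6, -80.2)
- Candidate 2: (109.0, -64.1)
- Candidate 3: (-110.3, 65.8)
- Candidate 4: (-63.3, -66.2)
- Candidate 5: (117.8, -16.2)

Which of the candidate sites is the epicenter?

For each candidate, compare |candidate − station| to the reported distance:
Candidate 1: residuals ST-04 29.7, ST-05 92.8, ST-06 3.1 → max 92.8 km
Candidate 2: residuals ST-04 116.9, ST-05 140.9, ST-06 229.9 → max 229.9 km
Candidate 3: residuals ST-04 0.0, ST-05 0.0, ST-06 0.0 → max 0.0 km
Candidate 4: residuals ST-04 3.3, ST-05 58.9, ST-06 64.5 → max 64.5 km
Candidate 5: residuals ST-04 114.2, ST-05 125.9, ST-06 241.3 → max 241.3 km
Only Candidate 3 has all residuals ≈ 0.

Candidate 3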